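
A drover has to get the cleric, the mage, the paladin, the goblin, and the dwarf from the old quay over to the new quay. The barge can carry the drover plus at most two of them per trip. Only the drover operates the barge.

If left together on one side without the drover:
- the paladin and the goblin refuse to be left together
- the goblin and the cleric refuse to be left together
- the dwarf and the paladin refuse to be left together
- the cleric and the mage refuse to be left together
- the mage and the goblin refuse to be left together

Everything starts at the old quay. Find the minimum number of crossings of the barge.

Whatever the first load, the items left behind include a forbidden pair without the drover. No opening move is safe, so no plan exists.

impossible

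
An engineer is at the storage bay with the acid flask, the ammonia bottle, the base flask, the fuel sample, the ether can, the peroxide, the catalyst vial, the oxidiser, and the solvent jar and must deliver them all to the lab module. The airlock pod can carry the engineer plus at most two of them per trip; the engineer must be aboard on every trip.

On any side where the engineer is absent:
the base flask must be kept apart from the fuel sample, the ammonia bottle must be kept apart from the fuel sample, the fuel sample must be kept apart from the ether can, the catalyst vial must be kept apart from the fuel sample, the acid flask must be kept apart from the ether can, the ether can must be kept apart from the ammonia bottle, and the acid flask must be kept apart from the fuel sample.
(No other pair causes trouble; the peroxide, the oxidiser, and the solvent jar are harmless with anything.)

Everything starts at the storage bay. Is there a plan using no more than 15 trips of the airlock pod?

Yes — this plan uses 15 crossings (≤ 15):
1. Engineer goes to the lab module with the ether can and the fuel sample.  [the storage bay: the acid flask, the ammonia bottle, the base flask, the catalyst vial, the oxidiser, the peroxide, the solvent jar | the lab module: the ether can, the fuel sample]
2. Engineer goes back to the storage bay with the fuel sample.  [the storage bay: the acid flask, the ammonia bottle, the base flask, the catalyst vial, the fuel sample, the oxidiser, the peroxide, the solvent jar | the lab module: the ether can]
3. Engineer goes to the lab module with the base flask and the fuel sample.  [the storage bay: the acid flask, the ammonia bottle, the catalyst vial, the oxidiser, the peroxide, the solvent jar | the lab module: the base flask, the ether can, the fuel sample]
4. Engineer goes back to the storage bay with the fuel sample.  [the storage bay: the acid flask, the ammonia bottle, the catalyst vial, the fuel sample, the oxidiser, the peroxide, the solvent jar | the lab module: the base flask, the ether can]
5. Engineer goes to the lab module with the fuel sample and the peroxide.  [the storage bay: the acid flask, the ammonia bottle, the catalyst vial, the oxidiser, the solvent jar | the lab module: the base flask, the ether can, the fuel sample, the peroxide]
6. Engineer goes back to the storage bay with the fuel sample.  [the storage bay: the acid flask, the ammonia bottle, the catalyst vial, the fuel sample, the oxidiser, the solvent jar | the lab module: the base flask, the ether can, the peroxide]
7. Engineer goes to the lab module with the catalyst vial and the fuel sample.  [the storage bay: the acid flask, the ammonia bottle, the oxidiser, the solvent jar | the lab module: the base flask, the catalyst vial, the ether can, the fuel sample, the peroxide]
8. Engineer goes back to the storage bay with the fuel sample.  [the storage bay: the acid flask, the ammonia bottle, the fuel sample, the oxidiser, the solvent jar | the lab module: the base flask, the catalyst vial, the ether can, the peroxide]
9. Engineer goes to the lab module with the acid flask and the ammonia bottle.  [the storage bay: the fuel sample, the oxidiser, the solvent jar | the lab module: the acid flask, the ammonia bottle, the base flask, the catalyst vial, the ether can, the peroxide]
10. Engineer goes back to the storage bay with the ether can.  [the storage bay: the ether can, the fuel sample, the oxidiser, the solvent jar | the lab module: the acid flask, the ammonia bottle, the base flask, the catalyst vial, the peroxide]
11. Engineer goes to the lab module with the fuel sample and the oxidiser.  [the storage bay: the ether can, the solvent jar | the lab module: the acid flask, the ammonia bottle, the base flask, the catalyst vial, the fuel sample, the oxidiser, the peroxide]
12. Engineer goes back to the storage bay with the fuel sample.  [the storage bay: the ether can, the fuel sample, the solvent jar | the lab module: the acid flask, the ammonia bottle, the base flask, the catalyst vial, the oxidiser, the peroxide]
13. Engineer goes to the lab module with the fuel sample and the solvent jar.  [the storage bay: the ether can | the lab module: the acid flask, the ammonia bottle, the base flask, the catalyst vial, the fuel sample, the oxidiser, the peroxide, the solvent jar]
14. Engineer goes back to the storage bay with the fuel sample.  [the storage bay: the ether can, the fuel sample | the lab module: the acid flask, the ammonia bottle, the base flask, the catalyst vial, the oxidiser, the peroxide, the solvent jar]
15. Engineer goes to the lab module with the ether can and the fuel sample.  [the storage bay: — | the lab module: the acid flask, the ammonia bottle, the base flask, the catalyst vial, the ether can, the fuel sample, the oxidiser, the peroxide, the solvent jar]

Yes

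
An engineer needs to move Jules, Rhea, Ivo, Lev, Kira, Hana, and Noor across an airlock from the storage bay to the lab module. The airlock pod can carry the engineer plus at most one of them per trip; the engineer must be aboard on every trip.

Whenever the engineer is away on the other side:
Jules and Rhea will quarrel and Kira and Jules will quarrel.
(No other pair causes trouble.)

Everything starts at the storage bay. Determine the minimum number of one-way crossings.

15

Counting alone: the engineer can take at most 1 across per trip to the lab module, so moving all 7 needs at least 7 loaded trips out, with a return between consecutive ones — at least 13 crossings.
The safety rule pushes this higher. Following every safe sequence of crossings, the most of the 7 that can be at the lab module as the airlock pod arrives there on crossing 13 is 6 — never all 7.
So no plan with fewer than 15 crossings exists, and this one achieves 15:
1. Engineer goes to the lab module with Jules.
2. Engineer goes back to the storage bay alone.
3. Engineer goes to the lab module with Rhea.
4. Engineer goes back to the storage bay with Jules.
5. Engineer goes to the lab module with Kira.
6. Engineer goes back to the storage bay alone.
7. Engineer goes to the lab module with Ivo.
8. Engineer goes back to the storage bay alone.
9. Engineer goes to the lab module with Lev.
10. Engineer goes back to the storage bay alone.
11. Engineer goes to the lab module with Hana.
12. Engineer goes back to the storage bay alone.
13. Engineer goes to the lab module with Noor.
14. Engineer goes back to the storage bay alone.
15. Engineer goes to the lab module with Jules.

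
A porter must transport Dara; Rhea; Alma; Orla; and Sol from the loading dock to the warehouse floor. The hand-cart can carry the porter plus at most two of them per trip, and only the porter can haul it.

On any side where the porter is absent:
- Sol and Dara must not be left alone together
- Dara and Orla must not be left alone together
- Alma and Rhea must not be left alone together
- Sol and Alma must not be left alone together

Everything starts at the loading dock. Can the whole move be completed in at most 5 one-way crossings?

No

Counting alone: the porter can take at most 2 across per trip to the warehouse floor, so moving all 5 needs at least 3 loaded trips out, with a return between consecutive ones — at least 5 crossings.
The safety rule pushes this higher. Following every safe sequence of crossings, the most of the 5 that can be at the warehouse floor as the hand-cart arrives there on crossing 5 is 4 — never all 5.
So the move cannot be finished within 5 crossings. (The shortest complete plan takes 7:)
1. Porter goes to the warehouse floor with Alma and Dara.  [the loading dock: Orla, Rhea, Sol | the warehouse floor: Alma, Dara]
2. Porter goes back to the loading dock alone.  [the loading dock: Orla, Rhea, Sol | the warehouse floor: Alma, Dara]
3. Porter goes to the warehouse floor with Rhea.  [the loading dock: Orla, Sol | the warehouse floor: Alma, Dara, Rhea]
4. Porter goes back to the loading dock with Alma.  [the loading dock: Alma, Orla, Sol | the warehouse floor: Dara, Rhea]
5. Porter goes to the warehouse floor with Orla and Sol.  [the loading dock: Alma | the warehouse floor: Dara, Orla, Rhea, Sol]
6. Porter goes back to the loading dock with Dara.  [the loading dock: Alma, Dara | the warehouse floor: Orla, Rhea, Sol]
7. Porter goes to the warehouse floor with Alma and Dara.  [the loading dock: — | the warehouse floor: Alma, Dara, Orla, Rhea, Sol]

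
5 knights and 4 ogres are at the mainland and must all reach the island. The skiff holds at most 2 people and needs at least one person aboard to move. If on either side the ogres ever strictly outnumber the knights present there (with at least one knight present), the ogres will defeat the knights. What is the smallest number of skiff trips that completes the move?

Counting alone: each trip to the island takes at most 2 across and each return brings at least 1 back, so after t trips out (and t−1 returns) at most 2t − (t−1) of the 9 are across; that first reaches 9 at t = 8, so at least 15 crossings are needed.
The plan below uses exactly 15 crossings, so it is optimal:
1. 2 ogres → the island.  (the mainland: 5K 2O; the island: 0K 2O)
2. 1 ogre ← the mainland.  (the mainland: 5K 3O; the island: 0K 1O)
3. 2 ogres → the island.  (the mainland: 5K 1O; the island: 0K 3O)
4. 1 ogre ← the mainland.  (the mainland: 5K 2O; the island: 0K 2O)
5. 2 knights → the island.  (the mainland: 3K 2O; the island: 2K 2O)
6. 1 ogre ← the mainland.  (the mainland: 3K 3O; the island: 2K 1O)
7. 1 knight and 1 ogre → the island.  (the mainland: 2K 2O; the island: 3K 2O)
8. 1 knight ← the mainland.  (the mainland: 3K 2O; the island: 2K 2O)
9. 1 knight and 1 ogre → the island.  (the mainland: 2K 1O; the island: 3K 3O)
10. 1 ogre ← the mainland.  (the mainland: 2K 2O; the island: 3K 2O)
11. 1 knight and 1 ogre → the island.  (the mainland: 1K 1O; the island: 4K 3O)
12. 1 knight ← the mainland.  (the mainland: 2K 1O; the island: 3K 3O)
13. 1 knight and 1 ogre → the island.  (the mainland: 1K 0O; the island: 4K 4O)
14. 1 ogre ← the mainland.  (the mainland: 1K 1O; the island: 4K 3O)
15. 1 knight and 1 ogre → the island.  (the mainland: 0K 0O; the island: 5K 4O)

15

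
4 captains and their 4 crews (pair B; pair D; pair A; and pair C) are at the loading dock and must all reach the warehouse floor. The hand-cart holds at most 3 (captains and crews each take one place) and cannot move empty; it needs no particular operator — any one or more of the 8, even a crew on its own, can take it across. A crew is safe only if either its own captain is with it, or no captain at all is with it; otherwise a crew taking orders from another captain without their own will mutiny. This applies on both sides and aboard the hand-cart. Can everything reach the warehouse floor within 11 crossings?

Yes — this plan uses 9 crossings (≤ 11):
1. captain B and crew B cross → the warehouse floor.
2. captain B crosses ← the loading dock.
3. captain B, captain D, and crew D cross → the warehouse floor.
4. captain B and crew B cross ← the loading dock.
5. captain A, captain B, and captain C cross → the warehouse floor.
6. crew D crosses ← the loading dock.
7. crew B and crew D cross → the warehouse floor.
8. crew B crosses ← the loading dock.
9. crew A, crew B, and crew C cross → the warehouse floor.

Yes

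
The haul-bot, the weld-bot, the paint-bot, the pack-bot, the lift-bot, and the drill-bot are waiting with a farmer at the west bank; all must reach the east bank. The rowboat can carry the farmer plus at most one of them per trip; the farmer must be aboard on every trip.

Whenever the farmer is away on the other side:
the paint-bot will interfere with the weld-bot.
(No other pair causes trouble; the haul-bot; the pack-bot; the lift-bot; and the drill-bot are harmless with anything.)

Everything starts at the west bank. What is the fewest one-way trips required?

Counting alone: the farmer can take at most 1 across per trip to the east bank, so moving all 6 needs at least 6 loaded trips out, with a return between consecutive ones — at least 11 crossings.
The plan below uses exactly 11 crossings, so it is optimal:
1. Farmer goes to the east bank with the weld-bot.  [the west bank: the drill-bot, the haul-bot, the lift-bot, the pack-bot, the paint-bot | the east bank: the weld-bot]
2. Farmer goes back to the west bank alone.  [the west bank: the drill-bot, the haul-bot, the lift-bot, the pack-bot, the paint-bot | the east bank: the weld-bot]
3. Farmer goes to the east bank with the haul-bot.  [the west bank: the drill-bot, the lift-bot, the pack-bot, the paint-bot | the east bank: the haul-bot, the weld-bot]
4. Farmer goes back to the west bank alone.  [the west bank: the drill-bot, the lift-bot, the pack-bot, the paint-bot | the east bank: the haul-bot, the weld-bot]
5. Farmer goes to the east bank with the pack-bot.  [the west bank: the drill-bot, the lift-bot, the paint-bot | the east bank: the haul-bot, the pack-bot, the weld-bot]
6. Farmer goes back to the west bank alone.  [the west bank: the drill-bot, the lift-bot, the paint-bot | the east bank: the haul-bot, the pack-bot, the weld-bot]
7. Farmer goes to the east bank with the lift-bot.  [the west bank: the drill-bot, the paint-bot | the east bank: the haul-bot, the lift-bot, the pack-bot, the weld-bot]
8. Farmer goes back to the west bank alone.  [the west bank: the drill-bot, the paint-bot | the east bank: the haul-bot, the lift-bot, the pack-bot, the weld-bot]
9. Farmer goes to the east bank with the drill-bot.  [the west bank: the paint-bot | the east bank: the drill-bot, the haul-bot, the lift-bot, the pack-bot, the weld-bot]
10. Farmer goes back to the west bank alone.  [the west bank: the paint-bot | the east bank: the drill-bot, the haul-bot, the lift-bot, the pack-bot, the weld-bot]
11. Farmer goes to the east bank with the paint-bot.  [the west bank: — | the east bank: the drill-bot, the haul-bot, the lift-bot, the pack-bot, the paint-bot, the weld-bot]

11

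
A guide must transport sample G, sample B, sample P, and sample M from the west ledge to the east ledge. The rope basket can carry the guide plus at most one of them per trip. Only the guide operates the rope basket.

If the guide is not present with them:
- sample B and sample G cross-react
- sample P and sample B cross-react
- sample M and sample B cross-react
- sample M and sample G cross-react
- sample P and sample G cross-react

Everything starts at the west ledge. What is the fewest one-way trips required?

Whatever the first load, the items left behind include a forbidden pair without the guide. No opening move is safe, so no plan exists.

impossible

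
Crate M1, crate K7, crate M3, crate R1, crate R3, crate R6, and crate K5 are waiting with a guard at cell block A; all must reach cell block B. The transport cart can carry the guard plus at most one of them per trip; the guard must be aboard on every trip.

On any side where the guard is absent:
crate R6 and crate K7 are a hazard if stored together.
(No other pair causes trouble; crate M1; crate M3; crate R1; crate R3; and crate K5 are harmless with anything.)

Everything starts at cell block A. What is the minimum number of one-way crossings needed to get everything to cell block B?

13

Counting alone: the guard can take at most 1 across per trip to cell block B, so moving all 7 needs at least 7 loaded trips out, with a return between consecutive ones — at least 13 crossings.
The plan below uses exactly 13 crossings, so it is optimal:
1. Guard goes to cell block B with crate K7.  [cell block A: crate K5, crate M1, crate M3, crate R1, crate R3, crate R6 | cell block B: crate K7]
2. Guard goes back to cell block A alone.  [cell block A: crate K5, crate M1, crate M3, crate R1, crate R3, crate R6 | cell block B: crate K7]
3. Guard goes to cell block B with crate M1.  [cell block A: crate K5, crate M3, crate R1, crate R3, crate R6 | cell block B: crate K7, crate M1]
4. Guard goes back to cell block A alone.  [cell block A: crate K5, crate M3, crate R1, crate R3, crate R6 | cell block B: crate K7, crate M1]
5. Guard goes to cell block B with crate M3.  [cell block A: crate K5, crate R1, crate R3, crate R6 | cell block B: crate K7, crate M1, crate M3]
6. Guard goes back to cell block A alone.  [cell block A: crate K5, crate R1, crate R3, crate R6 | cell block B: crate K7, crate M1, crate M3]
7. Guard goes to cell block B with crate R1.  [cell block A: crate K5, crate R3, crate R6 | cell block B: crate K7, crate M1, crate M3, crate R1]
8. Guard goes back to cell block A alone.  [cell block A: crate K5, crate R3, crate R6 | cell block B: crate K7, crate M1, crate M3, crate R1]
9. Guard goes to cell block B with crate R3.  [cell block A: crate K5, crate R6 | cell block B: crate K7, crate M1, crate M3, crate R1, crate R3]
10. Guard goes back to cell block A alone.  [cell block A: crate K5, crate R6 | cell block B: crate K7, crate M1, crate M3, crate R1, crate R3]
11. Guard goes to cell block B with crate K5.  [cell block A: crate R6 | cell block B: crate K5, crate K7, crate M1, crate M3, crate R1, crate R3]
12. Guard goes back to cell block A alone.  [cell block A: crate R6 | cell block B: crate K5, crate K7, crate M1, crate M3, crate R1, crate R3]
13. Guard goes to cell block B with crate R6.  [cell block A: — | cell block B: crate K5, crate K7, crate M1, crate M3, crate R1, crate R3, crate R6]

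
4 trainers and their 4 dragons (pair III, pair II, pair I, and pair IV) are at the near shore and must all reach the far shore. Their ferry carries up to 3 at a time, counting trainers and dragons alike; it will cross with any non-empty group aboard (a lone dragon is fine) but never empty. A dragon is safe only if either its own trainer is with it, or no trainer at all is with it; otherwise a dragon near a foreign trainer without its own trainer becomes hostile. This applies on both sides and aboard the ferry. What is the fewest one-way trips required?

Counting alone: each trip to the far shore takes at most 3 across and each return brings at least 1 back, so after t trips out (and t−1 returns) at most 3t − (t−1) of the 8 are across; that first reaches 8 at t = 4, so at least 7 crossings are needed.
The safety rule pushes this higher. Following every safe sequence of crossings, the most of the 8 that can be at the far shore as the ferry arrives there on crossing 7 is 7 — never all 8.
So no plan with fewer than 9 crossings exists, and this one achieves 9:
1. dragon III and trainer III cross → the far shore.
2. trainer III crosses ← the near shore.
3. dragon II, trainer II, and trainer III cross → the far shore.
4. dragon III and trainer III cross ← the near shore.
5. trainer I, trainer III, and trainer IV cross → the far shore.
6. dragon II crosses ← the near shore.
7. dragon II and dragon III cross → the far shore.
8. dragon III crosses ← the near shore.
9. dragon I, dragon III, and dragon IV cross → the far shore.

9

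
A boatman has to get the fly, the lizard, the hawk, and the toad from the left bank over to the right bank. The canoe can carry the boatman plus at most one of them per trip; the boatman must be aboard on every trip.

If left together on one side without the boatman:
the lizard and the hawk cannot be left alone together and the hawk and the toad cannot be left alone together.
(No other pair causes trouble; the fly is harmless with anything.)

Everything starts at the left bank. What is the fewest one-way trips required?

Counting alone: the boatman can take at most 1 across per trip to the right bank, so moving all 4 needs at least 4 loaded trips out, with a return between consecutive ones — at least 7 crossings.
The safety rule pushes this higher. Following every safe sequence of crossings, the most of the 4 that can be at the right bank as the canoe arrives there on crossing 7 is 3 — never all 4.
So no plan with fewer than 9 crossings exists, and this one achieves 9:
1. Boatman goes to the right bank with the hawk.
2. Boatman goes back to the left bank alone.
3. Boatman goes to the right bank with the fly.
4. Boatman goes back to the left bank alone.
5. Boatman goes to the right bank with the lizard.
6. Boatman goes back to the left bank with the hawk.
7. Boatman goes to the right bank with the toad.
8. Boatman goes back to the left bank alone.
9. Boatman goes to the right bank with the hawk.

9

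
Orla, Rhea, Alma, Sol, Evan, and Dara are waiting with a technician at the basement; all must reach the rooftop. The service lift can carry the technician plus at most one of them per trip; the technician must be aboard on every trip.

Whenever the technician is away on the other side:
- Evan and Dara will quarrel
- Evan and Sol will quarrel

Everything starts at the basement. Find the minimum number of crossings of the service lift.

Counting alone: the technician can take at most 1 across per trip to the rooftop, so moving all 6 needs at least 6 loaded trips out, with a return between consecutive ones — at least 11 crossings.
The safety rule pushes this higher. Following every safe sequence of crossings, the most of the 6 that can be at the rooftop as the service lift arrives there on crossing 11 is 5 — never all 6.
So no plan with fewer than 13 crossings exists, and this one achieves 13:
1. Technician goes to the rooftop with Evan.  [the basement: Alma, Dara, Orla, Rhea, Sol | the rooftop: Evan]
2. Technician goes back to the basement alone.  [the basement: Alma, Dara, Orla, Rhea, Sol | the rooftop: Evan]
3. Technician goes to the rooftop with Orla.  [the basement: Alma, Dara, Rhea, Sol | the rooftop: Evan, Orla]
4. Technician goes back to the basement alone.  [the basement: Alma, Dara, Rhea, Sol | the rooftop: Evan, Orla]
5. Technician goes to the rooftop with Rhea.  [the basement: Alma, Dara, Sol | the rooftop: Evan, Orla, Rhea]
6. Technician goes back to the basement alone.  [the basement: Alma, Dara, Sol | the rooftop: Evan, Orla, Rhea]
7. Technician goes to the rooftop with Alma.  [the basement: Dara, Sol | the rooftop: Alma, Evan, Orla, Rhea]
8. Technician goes back to the basement alone.  [the basement: Dara, Sol | the rooftop: Alma, Evan, Orla, Rhea]
9. Technician goes to the rooftop with Sol.  [the basement: Dara | the rooftop: Alma, Evan, Orla, Rhea, Sol]
10. Technician goes back to the basement with Evan.  [the basement: Dara, Evan | the rooftop: Alma, Orla, Rhea, Sol]
11. Technician goes to the rooftop with Dara.  [the basement: Evan | the rooftop: Alma, Dara, Orla, Rhea, Sol]
12. Technician goes back to the basement alone.  [the basement: Evan | the rooftop: Alma, Dara, Orla, Rhea, Sol]
13. Technician goes to the rooftop with Evan.  [the basement: — | the rooftop: Alma, Dara, Evan, Orla, Rhea, Sol]

13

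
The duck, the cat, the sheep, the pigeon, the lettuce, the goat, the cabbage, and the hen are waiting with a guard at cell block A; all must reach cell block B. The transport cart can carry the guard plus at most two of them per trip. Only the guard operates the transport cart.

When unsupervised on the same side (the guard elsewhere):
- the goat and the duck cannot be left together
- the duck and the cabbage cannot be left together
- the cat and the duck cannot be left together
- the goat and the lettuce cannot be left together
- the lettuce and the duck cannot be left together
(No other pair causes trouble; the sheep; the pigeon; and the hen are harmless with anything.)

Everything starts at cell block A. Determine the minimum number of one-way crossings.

Counting alone: the guard can take at most 2 across per trip to cell block B, so moving all 8 needs at least 4 loaded trips out, with a return between consecutive ones — at least 7 crossings.
The safety rule pushes this higher. Following every safe sequence of crossings, the most of the 8 that can be at cell block B as the transport cart arrives there on crossings 7, 9, 11 is 5, 6, 7 respectively — never all 8.
So no plan with fewer than 13 crossings exists, and this one achieves 13:
1. Guard goes to cell block B with the duck and the lettuce.  [cell block A: the cabbage, the cat, the goat, the hen, the pigeon, the sheep | cell block B: the duck, the lettuce]
2. Guard goes back to cell block A with the duck.  [cell block A: the cabbage, the cat, the duck, the goat, the hen, the pigeon, the sheep | cell block B: the lettuce]
3. Guard goes to cell block B with the cat and the duck.  [cell block A: the cabbage, the goat, the hen, the pigeon, the sheep | cell block B: the cat, the duck, the lettuce]
4. Guard goes back to cell block A with the duck.  [cell block A: the cabbage, the duck, the goat, the hen, the pigeon, the sheep | cell block B: the cat, the lettuce]
5. Guard goes to cell block B with the duck and the sheep.  [cell block A: the cabbage, the goat, the hen, the pigeon | cell block B: the cat, the duck, the lettuce, the sheep]
6. Guard goes back to cell block A with the duck.  [cell block A: the cabbage, the duck, the goat, the hen, the pigeon | cell block B: the cat, the lettuce, the sheep]
7. Guard goes to cell block B with the duck and the pigeon.  [cell block A: the cabbage, the goat, the hen | cell block B: the cat, the duck, the lettuce, the pigeon, the sheep]
8. Guard goes back to cell block A with the duck.  [cell block A: the cabbage, the duck, the goat, the hen | cell block B: the cat, the lettuce, the pigeon, the sheep]
9. Guard goes to cell block B with the cabbage and the duck.  [cell block A: the goat, the hen | cell block B: the cabbage, the cat, the duck, the lettuce, the pigeon, the sheep]
10. Guard goes back to cell block A with the duck.  [cell block A: the duck, the goat, the hen | cell block B: the cabbage, the cat, the lettuce, the pigeon, the sheep]
11. Guard goes to cell block B with the duck and the hen.  [cell block A: the goat | cell block B: the cabbage, the cat, the duck, the hen, the lettuce, the pigeon, the sheep]
12. Guard goes back to cell block A with the duck.  [cell block A: the duck, the goat | cell block B: the cabbage, the cat, the hen, the lettuce, the pigeon, the sheep]
13. Guard goes to cell block B with the duck and the goat.  [cell block A: — | cell block B: the cabbage, the cat, the duck, the goat, the hen, the lettuce, the pigeon, the sheep]

13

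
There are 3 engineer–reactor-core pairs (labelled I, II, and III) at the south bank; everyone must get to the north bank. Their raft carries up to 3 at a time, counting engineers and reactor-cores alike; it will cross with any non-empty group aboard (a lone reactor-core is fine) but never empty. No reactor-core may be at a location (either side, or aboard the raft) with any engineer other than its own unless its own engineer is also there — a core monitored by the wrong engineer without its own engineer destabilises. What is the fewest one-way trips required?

5

Counting alone: each trip to the north bank takes at most 3 across and each return brings at least 1 back, so after t trips out (and t−1 returns) at most 3t − (t−1) of the 6 are across; that first reaches 6 at t = 3, so at least 5 crossings are needed.
The plan below uses exactly 5 crossings, so it is optimal:
1. engineer I and reactor-core I cross → the north bank.
2. engineer I crosses ← the south bank.
3. engineer I, engineer II, and engineer III cross → the north bank.
4. reactor-core I crosses ← the south bank.
5. reactor-core I, reactor-core II, and reactor-core III cross → the north bank.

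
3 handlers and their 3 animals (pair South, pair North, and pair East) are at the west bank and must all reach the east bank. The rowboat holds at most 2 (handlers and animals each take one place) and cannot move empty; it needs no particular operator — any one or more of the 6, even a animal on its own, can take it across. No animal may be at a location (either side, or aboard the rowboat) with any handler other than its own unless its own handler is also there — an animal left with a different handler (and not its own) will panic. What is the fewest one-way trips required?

11

Counting alone: each trip to the east bank takes at most 2 across and each return brings at least 1 back, so after t trips out (and t−1 returns) at most 2t − (t−1) of the 6 are across; that first reaches 6 at t = 5, so at least 9 crossings are needed.
The safety rule pushes this higher. Following every safe sequence of crossings, the most of the 6 that can be at the east bank as the rowboat arrives there on crossing 9 is 5 — never all 6.
So no plan with fewer than 11 crossings exists, and this one achieves 11:
1. animal South and handler South cross → the east bank.
2. handler South crosses ← the west bank.
3. animal East and animal North cross → the east bank.
4. animal South crosses ← the west bank.
5. handler East and handler North cross → the east bank.
6. animal North and handler North cross ← the west bank.
7. handler North and handler South cross → the east bank.
8. animal East crosses ← the west bank.
9. animal North and animal South cross → the east bank.
10. handler East crosses ← the west bank.
11. animal East and handler East cross → the east bank.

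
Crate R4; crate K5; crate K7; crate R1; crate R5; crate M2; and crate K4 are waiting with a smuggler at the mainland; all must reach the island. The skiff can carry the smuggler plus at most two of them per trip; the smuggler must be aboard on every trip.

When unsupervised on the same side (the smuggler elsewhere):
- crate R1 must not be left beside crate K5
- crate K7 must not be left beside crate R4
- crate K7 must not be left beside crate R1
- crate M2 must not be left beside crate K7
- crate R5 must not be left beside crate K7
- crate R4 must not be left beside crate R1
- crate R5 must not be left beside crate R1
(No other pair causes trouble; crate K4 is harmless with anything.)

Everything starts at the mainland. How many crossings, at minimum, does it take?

Counting alone: the smuggler can take at most 2 across per trip to the island, so moving all 7 needs at least 4 loaded trips out, with a return between consecutive ones — at least 7 crossings.
The safety rule pushes this higher. Following every safe sequence of crossings, the most of the 7 that can be at the island as the skiff arrives there on crossings 7, 9 is 5, 6 respectively — never all 7.
So no plan with fewer than 11 crossings exists, and this one achieves 11:
1. Smuggler goes to the island with crate K7 and crate R1.  [the mainland: crate K4, crate K5, crate M2, crate R4, crate R5 | the island: crate K7, crate R1]
2. Smuggler goes back to the mainland with crate K7.  [the mainland: crate K4, crate K5, crate K7, crate M2, crate R4, crate R5 | the island: crate R1]
3. Smuggler goes to the island with crate K5 and crate K7.  [the mainland: crate K4, crate M2, crate R4, crate R5 | the island: crate K5, crate K7, crate R1]
4. Smuggler goes back to the mainland with crate R1.  [the mainland: crate K4, crate M2, crate R1, crate R4, crate R5 | the island: crate K5, crate K7]
5. Smuggler goes to the island with crate R4 and crate R5.  [the mainland: crate K4, crate M2, crate R1 | the island: crate K5, crate K7, crate R4, crate R5]
6. Smuggler goes back to the mainland with crate K7.  [the mainland: crate K4, crate K7, crate M2, crate R1 | the island: crate K5, crate R4, crate R5]
7. Smuggler goes to the island with crate K7 and crate M2.  [the mainland: crate K4, crate R1 | the island: crate K5, crate K7, crate M2, crate R4, crate R5]
8. Smuggler goes back to the mainland with crate K7.  [the mainland: crate K4, crate K7, crate R1 | the island: crate K5, crate M2, crate R4, crate R5]
9. Smuggler goes to the island with crate K4 and crate K7.  [the mainland: crate R1 | the island: crate K4, crate K5, crate K7, crate M2, crate R4, crate R5]
10. Smuggler goes back to the mainland with crate K7.  [the mainland: crate K7, crate R1 | the island: crate K4, crate K5, crate M2, crate R4, crate R5]
11. Smuggler goes to the island with crate K7 and crate R1.  [the mainland: — | the island: crate K4, crate K5, crate K7, crate M2, crate R1, crate R4, crate R5]

11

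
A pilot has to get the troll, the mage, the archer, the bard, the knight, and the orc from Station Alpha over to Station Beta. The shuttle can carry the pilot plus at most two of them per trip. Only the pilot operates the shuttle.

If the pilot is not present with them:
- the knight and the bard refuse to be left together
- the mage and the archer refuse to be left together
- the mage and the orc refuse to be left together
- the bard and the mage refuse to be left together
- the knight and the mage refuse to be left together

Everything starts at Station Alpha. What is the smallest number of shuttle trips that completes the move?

9

Counting alone: the pilot can take at most 2 across per trip to Station Beta, so moving all 6 needs at least 3 loaded trips out, with a return between consecutive ones — at least 5 crossings.
The safety rule pushes this higher. Following every safe sequence of crossings, the most of the 6 that can be at Station Beta as the shuttle arrives there on crossings 5, 7 is 4, 5 respectively — never all 6.
So no plan with fewer than 9 crossings exists, and this one achieves 9:
1. Pilot goes to Station Beta with the bard and the mage.
2. Pilot goes back to Station Alpha with the mage.
3. Pilot goes to Station Beta with the mage and the troll.
4. Pilot goes back to Station Alpha with the mage.
5. Pilot goes to Station Beta with the archer and the mage.
6. Pilot goes back to Station Alpha with the mage.
7. Pilot goes to Station Beta with the mage and the orc.
8. Pilot goes back to Station Alpha with the mage.
9. Pilot goes to Station Beta with the knight and the mage.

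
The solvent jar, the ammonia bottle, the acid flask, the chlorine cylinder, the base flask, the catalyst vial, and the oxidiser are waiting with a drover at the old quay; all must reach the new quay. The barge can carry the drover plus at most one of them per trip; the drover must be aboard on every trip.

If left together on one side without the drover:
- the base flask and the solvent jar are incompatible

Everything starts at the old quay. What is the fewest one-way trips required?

Counting alone: the drover can take at most 1 across per trip to the new quay, so moving all 7 needs at least 7 loaded trips out, with a return between consecutive ones — at least 13 crossings.
The plan below uses exactly 13 crossings, so it is optimal:
1. Drover goes to the new quay with the solvent jar.
2. Drover goes back to the old quay alone.
3. Drover goes to the new quay with the ammonia bottle.
4. Drover goes back to the old quay alone.
5. Drover goes to the new quay with the acid flask.
6. Drover goes back to the old quay alone.
7. Drover goes to the new quay with the chlorine cylinder.
8. Drover goes back to the old quay alone.
9. Drover goes to the new quay with the catalyst vial.
10. Drover goes back to the old quay alone.
11. Drover goes to the new quay with the oxidiser.
12. Drover goes back to the old quay alone.
13. Drover goes to the new quay with the base flask.

13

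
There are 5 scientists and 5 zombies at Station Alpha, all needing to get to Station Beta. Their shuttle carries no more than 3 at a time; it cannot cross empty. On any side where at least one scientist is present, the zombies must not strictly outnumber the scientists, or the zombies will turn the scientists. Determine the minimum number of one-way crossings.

11

Counting alone: each trip to Station Beta takes at most 3 across and each return brings at least 1 back, so after t trips out (and t−1 returns) at most 3t − (t−1) of the 10 are across; that first reaches 10 at t = 5, so at least 9 crossings are needed.
The safety rule pushes this higher. Following every safe sequence of crossings, the most of the 10 that can be at Station Beta as the shuttle arrives there on crossing 9 is 9 — never all 10.
So no plan with fewer than 11 crossings exists, and this one achieves 11:
1. 2 zombies → Station Beta.  (Station Alpha: 5S 3Z; Station Beta: 0S 2Z)
2. 1 zombie ← Station Alpha.  (Station Alpha: 5S 4Z; Station Beta: 0S 1Z)
3. 3 zombies → Station Beta.  (Station Alpha: 5S 1Z; Station Beta: 0S 4Z)
4. 1 zombie ← Station Alpha.  (Station Alpha: 5S 2Z; Station Beta: 0S 3Z)
5. 3 scientists → Station Beta.  (Station Alpha: 2S 2Z; Station Beta: 3S 3Z)
6. 1 scientist and 1 zombie ← Station Alpha.  (Station Alpha: 3S 3Z; Station Beta: 2S 2Z)
7. 3 scientists → Station Beta.  (Station Alpha: 0S 3Z; Station Beta: 5S 2Z)
8. 1 zombie ← Station Alpha.  (Station Alpha: 0S 4Z; Station Beta: 5S 1Z)
9. 2 zombies → Station Beta.  (Station Alpha: 0S 2Z; Station Beta: 5S 3Z)
10. 1 zombie ← Station Alpha.  (Station Alpha: 0S 3Z; Station Beta: 5S 2Z)
11. 3 zombies → Station Beta.  (Station Alpha: 0S 0Z; Station Beta: 5S 5Z)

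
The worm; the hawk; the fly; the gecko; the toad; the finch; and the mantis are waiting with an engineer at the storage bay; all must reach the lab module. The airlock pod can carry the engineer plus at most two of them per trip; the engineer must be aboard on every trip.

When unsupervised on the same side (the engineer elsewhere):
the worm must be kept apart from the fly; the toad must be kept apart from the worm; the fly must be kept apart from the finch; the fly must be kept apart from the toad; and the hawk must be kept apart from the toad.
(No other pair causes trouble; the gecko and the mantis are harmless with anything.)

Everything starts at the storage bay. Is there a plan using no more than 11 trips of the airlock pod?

Yes — this plan uses 11 crossings (≤ 11):
1. Engineer goes to the lab module with the fly and the toad.
2. Engineer goes back to the storage bay with the fly.
3. Engineer goes to the lab module with the finch and the worm.
4. Engineer goes back to the storage bay with the worm.
5. Engineer goes to the lab module with the hawk and the worm.
6. Engineer goes back to the storage bay with the toad.
7. Engineer goes to the lab module with the fly and the gecko.
8. Engineer goes back to the storage bay with the fly.
9. Engineer goes to the lab module with the fly and the mantis.
10. Engineer goes back to the storage bay with the fly.
11. Engineer goes to the lab module with the fly and the toad.

Yes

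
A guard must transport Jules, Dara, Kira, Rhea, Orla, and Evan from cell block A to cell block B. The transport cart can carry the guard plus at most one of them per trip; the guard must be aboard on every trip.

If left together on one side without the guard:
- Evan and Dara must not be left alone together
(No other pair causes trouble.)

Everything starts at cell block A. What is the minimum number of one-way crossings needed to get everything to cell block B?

Counting alone: the guard can take at most 1 across per trip to cell block B, so moving all 6 needs at least 6 loaded trips out, with a return between consecutive ones — at least 11 crossings.
The plan below uses exactly 11 crossings, so it is optimal:
1. Guard goes to cell block B with Dara.
2. Guard goes back to cell block A alone.
3. Guard goes to cell block B with Jules.
4. Guard goes back to cell block A alone.
5. Guard goes to cell block B with Kira.
6. Guard goes back to cell block A alone.
7. Guard goes to cell block B with Rhea.
8. Guard goes back to cell block A alone.
9. Guard goes to cell block B with Orla.
10. Guard goes back to cell block A alone.
11. Guard goes to cell block B with Evan.

11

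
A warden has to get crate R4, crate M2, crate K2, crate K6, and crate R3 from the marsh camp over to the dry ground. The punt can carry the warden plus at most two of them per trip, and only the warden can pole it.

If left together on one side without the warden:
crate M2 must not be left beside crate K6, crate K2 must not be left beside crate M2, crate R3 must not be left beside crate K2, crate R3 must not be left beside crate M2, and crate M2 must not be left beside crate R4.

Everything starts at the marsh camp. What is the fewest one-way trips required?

7

Counting alone: the warden can take at most 2 across per trip to the dry ground, so moving all 5 needs at least 3 loaded trips out, with a return between consecutive ones — at least 5 crossings.
The safety rule pushes this higher. Following every safe sequence of crossings, the most of the 5 that can be at the dry ground as the punt arrives there on crossing 5 is 4 — never all 5.
So no plan with fewer than 7 crossings exists, and this one achieves 7:
1. Warden goes to the dry ground with crate K2 and crate M2.
2. Warden goes back to the marsh camp with crate M2.
3. Warden goes to the dry ground with crate M2 and crate R4.
4. Warden goes back to the marsh camp with crate M2.
5. Warden goes to the dry ground with crate K6 and crate M2.
6. Warden goes back to the marsh camp with crate M2.
7. Warden goes to the dry ground with crate M2 and crate R3.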